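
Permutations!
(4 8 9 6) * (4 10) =(4 8 9 6 10) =[0, 1, 2, 3, 8, 5, 10, 7, 9, 6, 4]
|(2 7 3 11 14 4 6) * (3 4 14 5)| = |(14)(2 7 4 6)(3 11 5)| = 12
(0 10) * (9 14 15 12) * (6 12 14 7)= (0 10)(6 12 9 7)(14 15)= [10, 1, 2, 3, 4, 5, 12, 6, 8, 7, 0, 11, 9, 13, 15, 14]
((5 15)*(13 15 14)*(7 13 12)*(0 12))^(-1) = (0 14 5 15 13 7 12)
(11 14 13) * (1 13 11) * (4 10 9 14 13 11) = [0, 11, 2, 3, 10, 5, 6, 7, 8, 14, 9, 13, 12, 1, 4] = (1 11 13)(4 10 9 14)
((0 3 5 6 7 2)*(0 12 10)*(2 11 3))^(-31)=(0 2 12 10)(3 11 7 6 5)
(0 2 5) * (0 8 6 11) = (0 2 5 8 6 11) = [2, 1, 5, 3, 4, 8, 11, 7, 6, 9, 10, 0]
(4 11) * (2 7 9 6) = (2 7 9 6)(4 11) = [0, 1, 7, 3, 11, 5, 2, 9, 8, 6, 10, 4]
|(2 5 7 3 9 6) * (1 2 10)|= |(1 2 5 7 3 9 6 10)|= 8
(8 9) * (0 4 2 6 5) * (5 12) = (0 4 2 6 12 5)(8 9) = [4, 1, 6, 3, 2, 0, 12, 7, 9, 8, 10, 11, 5]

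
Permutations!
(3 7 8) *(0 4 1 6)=(0 4 1 6)(3 7 8)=[4, 6, 2, 7, 1, 5, 0, 8, 3]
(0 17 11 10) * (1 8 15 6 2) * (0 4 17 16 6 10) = (0 16 6 2 1 8 15 10 4 17 11) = [16, 8, 1, 3, 17, 5, 2, 7, 15, 9, 4, 0, 12, 13, 14, 10, 6, 11]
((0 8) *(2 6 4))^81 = (0 8)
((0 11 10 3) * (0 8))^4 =((0 11 10 3 8))^4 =(0 8 3 10 11)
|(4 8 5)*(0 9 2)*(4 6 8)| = 3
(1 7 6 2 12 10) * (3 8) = [0, 7, 12, 8, 4, 5, 2, 6, 3, 9, 1, 11, 10] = (1 7 6 2 12 10)(3 8)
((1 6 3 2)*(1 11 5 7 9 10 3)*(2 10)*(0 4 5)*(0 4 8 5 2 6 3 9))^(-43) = ((0 8 5 7)(1 3 10 9 6)(2 11 4))^(-43) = (0 8 5 7)(1 10 6 3 9)(2 4 11)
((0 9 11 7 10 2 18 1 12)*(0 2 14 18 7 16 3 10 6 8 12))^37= (0 9 11 16 3 10 14 18 1)(2 6 12 7 8)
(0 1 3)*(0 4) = (0 1 3 4) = [1, 3, 2, 4, 0]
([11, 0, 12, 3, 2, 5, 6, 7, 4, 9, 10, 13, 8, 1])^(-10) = (0 13)(1 11)(2 8)(4 12)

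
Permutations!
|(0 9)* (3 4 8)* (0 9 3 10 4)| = |(0 3)(4 8 10)| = 6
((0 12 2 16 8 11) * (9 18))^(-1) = (0 11 8 16 2 12)(9 18)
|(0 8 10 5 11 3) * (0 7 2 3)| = |(0 8 10 5 11)(2 3 7)| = 15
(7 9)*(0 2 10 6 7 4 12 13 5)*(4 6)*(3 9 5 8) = [2, 1, 10, 9, 12, 0, 7, 5, 3, 6, 4, 11, 13, 8] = (0 2 10 4 12 13 8 3 9 6 7 5)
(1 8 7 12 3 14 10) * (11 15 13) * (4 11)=(1 8 7 12 3 14 10)(4 11 15 13)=[0, 8, 2, 14, 11, 5, 6, 12, 7, 9, 1, 15, 3, 4, 10, 13]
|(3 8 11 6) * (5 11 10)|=6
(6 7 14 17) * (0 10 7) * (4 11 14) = (0 10 7 4 11 14 17 6) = [10, 1, 2, 3, 11, 5, 0, 4, 8, 9, 7, 14, 12, 13, 17, 15, 16, 6]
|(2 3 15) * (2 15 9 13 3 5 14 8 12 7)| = |(15)(2 5 14 8 12 7)(3 9 13)| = 6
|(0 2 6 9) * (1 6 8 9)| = |(0 2 8 9)(1 6)| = 4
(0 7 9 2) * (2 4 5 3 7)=[2, 1, 0, 7, 5, 3, 6, 9, 8, 4]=(0 2)(3 7 9 4 5)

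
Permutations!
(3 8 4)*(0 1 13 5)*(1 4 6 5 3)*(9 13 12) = (0 4 1 12 9 13 3 8 6 5) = [4, 12, 2, 8, 1, 0, 5, 7, 6, 13, 10, 11, 9, 3]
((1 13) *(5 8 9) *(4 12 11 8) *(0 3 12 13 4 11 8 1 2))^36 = ((0 3 12 8 9 5 11 1 4 13 2))^36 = (0 8 11 13 3 9 1 2 12 5 4)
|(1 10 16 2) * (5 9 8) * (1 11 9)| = 8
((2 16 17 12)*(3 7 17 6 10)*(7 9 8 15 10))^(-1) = (2 12 17 7 6 16)(3 10 15 8 9) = ((2 16 6 7 17 12)(3 9 8 15 10))^(-1)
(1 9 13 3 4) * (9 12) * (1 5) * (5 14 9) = (1 12 5)(3 4 14 9 13) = [0, 12, 2, 4, 14, 1, 6, 7, 8, 13, 10, 11, 5, 3, 9]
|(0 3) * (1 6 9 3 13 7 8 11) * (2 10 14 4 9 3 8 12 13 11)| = |(0 11 1 6 3)(2 10 14 4 9 8)(7 12 13)| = 30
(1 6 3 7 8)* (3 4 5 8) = (1 6 4 5 8)(3 7) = [0, 6, 2, 7, 5, 8, 4, 3, 1]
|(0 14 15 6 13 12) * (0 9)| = |(0 14 15 6 13 12 9)| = 7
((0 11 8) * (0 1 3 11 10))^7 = (0 10)(1 8 11 3)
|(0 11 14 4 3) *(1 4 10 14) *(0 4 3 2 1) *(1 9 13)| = |(0 11)(1 3 4 2 9 13)(10 14)| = 6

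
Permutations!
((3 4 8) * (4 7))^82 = ((3 7 4 8))^82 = (3 4)(7 8)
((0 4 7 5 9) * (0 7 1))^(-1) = ((0 4 1)(5 9 7))^(-1) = (0 1 4)(5 7 9)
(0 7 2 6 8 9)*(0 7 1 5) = (0 1 5)(2 6 8 9 7) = [1, 5, 6, 3, 4, 0, 8, 2, 9, 7]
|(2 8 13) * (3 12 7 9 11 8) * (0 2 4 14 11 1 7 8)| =9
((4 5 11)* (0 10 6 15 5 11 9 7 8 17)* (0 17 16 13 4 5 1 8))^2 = ((17)(0 10 6 15 1 8 16 13 4 11 5 9 7))^2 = (17)(0 6 1 16 4 5 7 10 15 8 13 11 9)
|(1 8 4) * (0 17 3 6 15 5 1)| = 9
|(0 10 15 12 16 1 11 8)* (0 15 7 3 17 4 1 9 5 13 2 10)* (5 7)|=44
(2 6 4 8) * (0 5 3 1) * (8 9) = (0 5 3 1)(2 6 4 9 8) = [5, 0, 6, 1, 9, 3, 4, 7, 2, 8]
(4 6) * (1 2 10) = (1 2 10)(4 6) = [0, 2, 10, 3, 6, 5, 4, 7, 8, 9, 1]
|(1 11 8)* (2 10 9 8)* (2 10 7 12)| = |(1 11 10 9 8)(2 7 12)| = 15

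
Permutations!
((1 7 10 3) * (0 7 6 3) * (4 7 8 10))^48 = (10)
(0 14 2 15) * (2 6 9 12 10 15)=(0 14 6 9 12 10 15)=[14, 1, 2, 3, 4, 5, 9, 7, 8, 12, 15, 11, 10, 13, 6, 0]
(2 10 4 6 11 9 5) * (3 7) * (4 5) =(2 10 5)(3 7)(4 6 11 9) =[0, 1, 10, 7, 6, 2, 11, 3, 8, 4, 5, 9]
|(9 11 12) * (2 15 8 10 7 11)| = 8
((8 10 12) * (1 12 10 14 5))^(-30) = (14)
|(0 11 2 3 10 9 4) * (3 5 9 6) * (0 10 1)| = |(0 11 2 5 9 4 10 6 3 1)| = 10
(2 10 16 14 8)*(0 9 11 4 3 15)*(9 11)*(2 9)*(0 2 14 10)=(0 11 4 3 15 2)(8 9 14)(10 16)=[11, 1, 0, 15, 3, 5, 6, 7, 9, 14, 16, 4, 12, 13, 8, 2, 10]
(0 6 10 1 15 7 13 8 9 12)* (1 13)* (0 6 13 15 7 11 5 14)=(0 13 8 9 12 6 10 15 11 5 14)(1 7)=[13, 7, 2, 3, 4, 14, 10, 1, 9, 12, 15, 5, 6, 8, 0, 11]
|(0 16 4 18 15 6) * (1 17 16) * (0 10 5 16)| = 21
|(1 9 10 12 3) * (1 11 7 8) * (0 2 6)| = |(0 2 6)(1 9 10 12 3 11 7 8)| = 24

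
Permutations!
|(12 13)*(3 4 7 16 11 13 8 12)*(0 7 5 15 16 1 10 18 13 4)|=|(0 7 1 10 18 13 3)(4 5 15 16 11)(8 12)|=70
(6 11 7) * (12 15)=[0, 1, 2, 3, 4, 5, 11, 6, 8, 9, 10, 7, 15, 13, 14, 12]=(6 11 7)(12 15)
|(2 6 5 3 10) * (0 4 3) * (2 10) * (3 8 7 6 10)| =6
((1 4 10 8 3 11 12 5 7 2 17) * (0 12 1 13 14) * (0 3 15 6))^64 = ((0 12 5 7 2 17 13 14 3 11 1 4 10 8 15 6))^64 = (17)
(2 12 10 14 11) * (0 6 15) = (0 6 15)(2 12 10 14 11) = [6, 1, 12, 3, 4, 5, 15, 7, 8, 9, 14, 2, 10, 13, 11, 0]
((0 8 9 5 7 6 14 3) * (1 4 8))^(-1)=((0 1 4 8 9 5 7 6 14 3))^(-1)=(0 3 14 6 7 5 9 8 4 1)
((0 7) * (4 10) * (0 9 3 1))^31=((0 7 9 3 1)(4 10))^31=(0 7 9 3 1)(4 10)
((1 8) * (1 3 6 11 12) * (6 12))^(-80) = (12)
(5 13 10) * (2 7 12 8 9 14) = [0, 1, 7, 3, 4, 13, 6, 12, 9, 14, 5, 11, 8, 10, 2] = (2 7 12 8 9 14)(5 13 10)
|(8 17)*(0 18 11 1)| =4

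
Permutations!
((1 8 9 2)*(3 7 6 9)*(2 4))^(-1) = (1 2 4 9 6 7 3 8)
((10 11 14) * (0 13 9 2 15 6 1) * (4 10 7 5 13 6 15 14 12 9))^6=((15)(0 6 1)(2 14 7 5 13 4 10 11 12 9))^6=(15)(2 10 7 12 13)(4 14 11 5 9)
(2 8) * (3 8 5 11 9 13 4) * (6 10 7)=[0, 1, 5, 8, 3, 11, 10, 6, 2, 13, 7, 9, 12, 4]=(2 5 11 9 13 4 3 8)(6 10 7)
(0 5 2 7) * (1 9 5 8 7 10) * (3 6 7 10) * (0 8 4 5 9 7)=(0 4 5 2 3 6)(1 7 8 10)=[4, 7, 3, 6, 5, 2, 0, 8, 10, 9, 1]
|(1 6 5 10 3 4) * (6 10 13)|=|(1 10 3 4)(5 13 6)|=12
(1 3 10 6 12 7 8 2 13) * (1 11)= [0, 3, 13, 10, 4, 5, 12, 8, 2, 9, 6, 1, 7, 11]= (1 3 10 6 12 7 8 2 13 11)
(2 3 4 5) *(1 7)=(1 7)(2 3 4 5)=[0, 7, 3, 4, 5, 2, 6, 1]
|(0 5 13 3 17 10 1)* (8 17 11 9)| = 10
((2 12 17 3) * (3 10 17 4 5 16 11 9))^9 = (2 12 4 5 16 11 9 3)(10 17)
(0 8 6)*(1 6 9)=(0 8 9 1 6)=[8, 6, 2, 3, 4, 5, 0, 7, 9, 1]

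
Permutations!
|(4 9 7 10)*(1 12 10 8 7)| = |(1 12 10 4 9)(7 8)| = 10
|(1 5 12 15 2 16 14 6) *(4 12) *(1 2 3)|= |(1 5 4 12 15 3)(2 16 14 6)|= 12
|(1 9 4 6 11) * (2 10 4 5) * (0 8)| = |(0 8)(1 9 5 2 10 4 6 11)| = 8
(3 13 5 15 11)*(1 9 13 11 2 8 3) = (1 9 13 5 15 2 8 3 11) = [0, 9, 8, 11, 4, 15, 6, 7, 3, 13, 10, 1, 12, 5, 14, 2]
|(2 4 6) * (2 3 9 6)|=6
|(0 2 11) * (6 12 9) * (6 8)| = |(0 2 11)(6 12 9 8)| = 12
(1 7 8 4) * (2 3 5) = (1 7 8 4)(2 3 5) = [0, 7, 3, 5, 1, 2, 6, 8, 4]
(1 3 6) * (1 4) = (1 3 6 4) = [0, 3, 2, 6, 1, 5, 4]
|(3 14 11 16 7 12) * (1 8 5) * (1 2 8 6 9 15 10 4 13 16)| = |(1 6 9 15 10 4 13 16 7 12 3 14 11)(2 8 5)| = 39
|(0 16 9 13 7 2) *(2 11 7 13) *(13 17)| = |(0 16 9 2)(7 11)(13 17)| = 4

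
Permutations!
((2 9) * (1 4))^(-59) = ((1 4)(2 9))^(-59) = (1 4)(2 9)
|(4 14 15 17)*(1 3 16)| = 12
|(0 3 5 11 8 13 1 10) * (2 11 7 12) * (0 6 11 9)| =|(0 3 5 7 12 2 9)(1 10 6 11 8 13)| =42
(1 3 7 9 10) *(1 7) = (1 3)(7 9 10) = [0, 3, 2, 1, 4, 5, 6, 9, 8, 10, 7]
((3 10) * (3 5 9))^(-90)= ((3 10 5 9))^(-90)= (3 5)(9 10)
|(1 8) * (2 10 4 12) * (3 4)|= |(1 8)(2 10 3 4 12)|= 10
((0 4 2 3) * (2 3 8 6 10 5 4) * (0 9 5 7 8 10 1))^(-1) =((0 2 10 7 8 6 1)(3 9 5 4))^(-1) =(0 1 6 8 7 10 2)(3 4 5 9)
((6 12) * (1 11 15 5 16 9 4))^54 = (1 9 5 11 4 16 15)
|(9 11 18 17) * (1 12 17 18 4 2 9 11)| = 7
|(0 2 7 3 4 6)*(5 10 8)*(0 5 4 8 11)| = |(0 2 7 3 8 4 6 5 10 11)| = 10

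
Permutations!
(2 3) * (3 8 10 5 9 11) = (2 8 10 5 9 11 3) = [0, 1, 8, 2, 4, 9, 6, 7, 10, 11, 5, 3]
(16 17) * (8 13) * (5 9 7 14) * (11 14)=(5 9 7 11 14)(8 13)(16 17)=[0, 1, 2, 3, 4, 9, 6, 11, 13, 7, 10, 14, 12, 8, 5, 15, 17, 16]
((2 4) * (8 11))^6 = ((2 4)(8 11))^6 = (11)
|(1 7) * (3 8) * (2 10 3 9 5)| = |(1 7)(2 10 3 8 9 5)| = 6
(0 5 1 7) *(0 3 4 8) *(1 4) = [5, 7, 2, 1, 8, 4, 6, 3, 0] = (0 5 4 8)(1 7 3)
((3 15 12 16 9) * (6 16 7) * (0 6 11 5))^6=((0 6 16 9 3 15 12 7 11 5))^6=(0 12 16 11 3)(5 15 6 7 9)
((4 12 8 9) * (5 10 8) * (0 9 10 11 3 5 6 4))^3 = ((0 9)(3 5 11)(4 12 6)(8 10))^3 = (12)(0 9)(8 10)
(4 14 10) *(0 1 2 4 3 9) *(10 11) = (0 1 2 4 14 11 10 3 9) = [1, 2, 4, 9, 14, 5, 6, 7, 8, 0, 3, 10, 12, 13, 11]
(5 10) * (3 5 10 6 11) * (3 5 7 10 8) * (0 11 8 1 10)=(0 11 5 6 8 3 7)(1 10)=[11, 10, 2, 7, 4, 6, 8, 0, 3, 9, 1, 5]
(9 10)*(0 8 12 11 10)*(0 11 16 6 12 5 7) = [8, 1, 2, 3, 4, 7, 12, 0, 5, 11, 9, 10, 16, 13, 14, 15, 6] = (0 8 5 7)(6 12 16)(9 11 10)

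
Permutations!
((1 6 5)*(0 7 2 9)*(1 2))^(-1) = (0 9 2 5 6 1 7)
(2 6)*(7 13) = (2 6)(7 13) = [0, 1, 6, 3, 4, 5, 2, 13, 8, 9, 10, 11, 12, 7]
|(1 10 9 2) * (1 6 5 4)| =7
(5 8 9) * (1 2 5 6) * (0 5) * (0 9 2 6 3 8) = (0 5)(1 6)(2 9 3 8) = [5, 6, 9, 8, 4, 0, 1, 7, 2, 3]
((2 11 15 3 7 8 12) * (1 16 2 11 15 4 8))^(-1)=(1 7 3 15 2 16)(4 11 12 8)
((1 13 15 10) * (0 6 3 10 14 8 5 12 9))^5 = ((0 6 3 10 1 13 15 14 8 5 12 9))^5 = (0 13 12 10 8 6 15 9 1 5 3 14)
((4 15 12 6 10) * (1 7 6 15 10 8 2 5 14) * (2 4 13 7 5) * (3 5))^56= (15)(4 13 6)(7 8 10)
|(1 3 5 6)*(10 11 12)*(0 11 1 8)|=9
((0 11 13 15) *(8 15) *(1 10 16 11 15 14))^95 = ((0 15)(1 10 16 11 13 8 14))^95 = (0 15)(1 13 10 8 16 14 11)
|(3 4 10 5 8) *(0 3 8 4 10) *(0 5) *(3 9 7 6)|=|(0 9 7 6 3 10)(4 5)|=6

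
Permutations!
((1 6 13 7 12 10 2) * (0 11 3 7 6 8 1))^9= (0 3 12 2 11 7 10)(1 8)(6 13)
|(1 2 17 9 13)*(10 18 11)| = |(1 2 17 9 13)(10 18 11)| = 15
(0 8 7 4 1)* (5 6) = (0 8 7 4 1)(5 6) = [8, 0, 2, 3, 1, 6, 5, 4, 7]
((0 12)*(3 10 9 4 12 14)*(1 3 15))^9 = (15)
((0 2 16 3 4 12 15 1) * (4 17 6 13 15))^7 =(0 15 6 3 2 1 13 17 16)(4 12)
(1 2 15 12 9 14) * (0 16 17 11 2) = [16, 0, 15, 3, 4, 5, 6, 7, 8, 14, 10, 2, 9, 13, 1, 12, 17, 11] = (0 16 17 11 2 15 12 9 14 1)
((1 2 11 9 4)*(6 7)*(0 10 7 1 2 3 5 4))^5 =((0 10 7 6 1 3 5 4 2 11 9))^5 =(0 3 9 1 11 6 2 7 4 10 5)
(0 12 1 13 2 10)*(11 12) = (0 11 12 1 13 2 10) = [11, 13, 10, 3, 4, 5, 6, 7, 8, 9, 0, 12, 1, 2]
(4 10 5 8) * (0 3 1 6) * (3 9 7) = (0 9 7 3 1 6)(4 10 5 8) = [9, 6, 2, 1, 10, 8, 0, 3, 4, 7, 5]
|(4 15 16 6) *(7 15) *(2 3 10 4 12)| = |(2 3 10 4 7 15 16 6 12)| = 9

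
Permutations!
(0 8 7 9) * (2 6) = [8, 1, 6, 3, 4, 5, 2, 9, 7, 0] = (0 8 7 9)(2 6)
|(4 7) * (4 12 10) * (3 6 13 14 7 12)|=15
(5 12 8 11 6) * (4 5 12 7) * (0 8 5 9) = [8, 1, 2, 3, 9, 7, 12, 4, 11, 0, 10, 6, 5] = (0 8 11 6 12 5 7 4 9)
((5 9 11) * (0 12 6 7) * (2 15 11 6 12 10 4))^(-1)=((0 10 4 2 15 11 5 9 6 7))^(-1)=(0 7 6 9 5 11 15 2 4 10)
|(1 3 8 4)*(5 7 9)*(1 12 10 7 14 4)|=|(1 3 8)(4 12 10 7 9 5 14)|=21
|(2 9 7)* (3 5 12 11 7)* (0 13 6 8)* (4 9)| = |(0 13 6 8)(2 4 9 3 5 12 11 7)| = 8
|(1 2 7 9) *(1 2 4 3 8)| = 12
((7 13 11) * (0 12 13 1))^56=((0 12 13 11 7 1))^56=(0 13 7)(1 12 11)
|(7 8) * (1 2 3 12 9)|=10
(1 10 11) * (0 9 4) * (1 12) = (0 9 4)(1 10 11 12) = [9, 10, 2, 3, 0, 5, 6, 7, 8, 4, 11, 12, 1]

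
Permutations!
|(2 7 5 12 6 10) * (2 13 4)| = 8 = |(2 7 5 12 6 10 13 4)|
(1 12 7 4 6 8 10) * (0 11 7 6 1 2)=[11, 12, 0, 3, 1, 5, 8, 4, 10, 9, 2, 7, 6]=(0 11 7 4 1 12 6 8 10 2)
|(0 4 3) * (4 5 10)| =5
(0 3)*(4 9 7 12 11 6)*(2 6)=(0 3)(2 6 4 9 7 12 11)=[3, 1, 6, 0, 9, 5, 4, 12, 8, 7, 10, 2, 11]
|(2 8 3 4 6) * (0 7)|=10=|(0 7)(2 8 3 4 6)|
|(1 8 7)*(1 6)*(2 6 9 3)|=|(1 8 7 9 3 2 6)|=7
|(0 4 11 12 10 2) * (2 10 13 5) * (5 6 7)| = 9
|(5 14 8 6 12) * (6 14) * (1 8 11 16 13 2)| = 21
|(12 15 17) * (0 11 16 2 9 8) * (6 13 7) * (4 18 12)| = |(0 11 16 2 9 8)(4 18 12 15 17)(6 13 7)| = 30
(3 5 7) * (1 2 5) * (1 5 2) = (3 5 7) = [0, 1, 2, 5, 4, 7, 6, 3]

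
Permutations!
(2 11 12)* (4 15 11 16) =(2 16 4 15 11 12) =[0, 1, 16, 3, 15, 5, 6, 7, 8, 9, 10, 12, 2, 13, 14, 11, 4]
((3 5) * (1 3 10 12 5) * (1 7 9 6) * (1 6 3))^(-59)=((3 7 9)(5 10 12))^(-59)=(3 7 9)(5 10 12)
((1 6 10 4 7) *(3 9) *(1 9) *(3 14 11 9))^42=(14)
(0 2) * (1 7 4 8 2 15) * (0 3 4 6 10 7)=(0 15 1)(2 3 4 8)(6 10 7)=[15, 0, 3, 4, 8, 5, 10, 6, 2, 9, 7, 11, 12, 13, 14, 1]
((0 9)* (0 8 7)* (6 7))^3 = ((0 9 8 6 7))^3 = (0 6 9 7 8)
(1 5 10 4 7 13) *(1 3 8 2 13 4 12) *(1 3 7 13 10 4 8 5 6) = (1 6)(2 10 12 3 5 4 13 7 8) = [0, 6, 10, 5, 13, 4, 1, 8, 2, 9, 12, 11, 3, 7]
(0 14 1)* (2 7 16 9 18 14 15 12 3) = [15, 0, 7, 2, 4, 5, 6, 16, 8, 18, 10, 11, 3, 13, 1, 12, 9, 17, 14] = (0 15 12 3 2 7 16 9 18 14 1)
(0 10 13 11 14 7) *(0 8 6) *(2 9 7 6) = (0 10 13 11 14 6)(2 9 7 8) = [10, 1, 9, 3, 4, 5, 0, 8, 2, 7, 13, 14, 12, 11, 6]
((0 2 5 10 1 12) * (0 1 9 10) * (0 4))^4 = (12)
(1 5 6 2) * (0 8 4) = [8, 5, 1, 3, 0, 6, 2, 7, 4] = (0 8 4)(1 5 6 2)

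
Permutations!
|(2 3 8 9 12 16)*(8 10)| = 7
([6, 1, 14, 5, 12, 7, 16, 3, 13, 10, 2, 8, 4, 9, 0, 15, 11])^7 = [10, 1, 13, 5, 12, 7, 2, 3, 6, 11, 8, 0, 4, 16, 9, 15, 14]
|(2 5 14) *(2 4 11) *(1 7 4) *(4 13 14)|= |(1 7 13 14)(2 5 4 11)|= 4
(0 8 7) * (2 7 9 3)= (0 8 9 3 2 7)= [8, 1, 7, 2, 4, 5, 6, 0, 9, 3]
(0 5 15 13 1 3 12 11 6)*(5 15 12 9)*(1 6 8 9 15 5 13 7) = (0 5 12 11 8 9 13 6)(1 3 15 7) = [5, 3, 2, 15, 4, 12, 0, 1, 9, 13, 10, 8, 11, 6, 14, 7]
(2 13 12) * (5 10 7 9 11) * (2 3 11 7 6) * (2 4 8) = (2 13 12 3 11 5 10 6 4 8)(7 9) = [0, 1, 13, 11, 8, 10, 4, 9, 2, 7, 6, 5, 3, 12]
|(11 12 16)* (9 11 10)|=|(9 11 12 16 10)|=5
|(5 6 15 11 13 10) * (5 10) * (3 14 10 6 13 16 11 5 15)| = |(3 14 10 6)(5 13 15)(11 16)| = 12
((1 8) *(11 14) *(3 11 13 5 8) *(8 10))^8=(14)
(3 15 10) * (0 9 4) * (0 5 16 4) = (0 9)(3 15 10)(4 5 16) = [9, 1, 2, 15, 5, 16, 6, 7, 8, 0, 3, 11, 12, 13, 14, 10, 4]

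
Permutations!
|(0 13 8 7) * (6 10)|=4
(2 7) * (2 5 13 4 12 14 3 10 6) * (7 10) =(2 10 6)(3 7 5 13 4 12 14) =[0, 1, 10, 7, 12, 13, 2, 5, 8, 9, 6, 11, 14, 4, 3]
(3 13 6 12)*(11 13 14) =[0, 1, 2, 14, 4, 5, 12, 7, 8, 9, 10, 13, 3, 6, 11] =(3 14 11 13 6 12)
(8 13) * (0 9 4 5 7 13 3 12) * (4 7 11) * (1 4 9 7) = (0 7 13 8 3 12)(1 4 5 11 9) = [7, 4, 2, 12, 5, 11, 6, 13, 3, 1, 10, 9, 0, 8]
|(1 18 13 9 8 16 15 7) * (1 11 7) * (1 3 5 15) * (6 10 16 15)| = |(1 18 13 9 8 15 3 5 6 10 16)(7 11)| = 22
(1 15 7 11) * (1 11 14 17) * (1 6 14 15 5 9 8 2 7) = (1 5 9 8 2 7 15)(6 14 17) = [0, 5, 7, 3, 4, 9, 14, 15, 2, 8, 10, 11, 12, 13, 17, 1, 16, 6]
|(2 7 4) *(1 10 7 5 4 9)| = |(1 10 7 9)(2 5 4)| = 12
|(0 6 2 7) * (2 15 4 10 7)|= 6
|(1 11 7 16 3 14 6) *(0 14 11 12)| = 20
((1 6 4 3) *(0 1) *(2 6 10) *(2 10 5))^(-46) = (10)(0 2 3 5 4 1 6)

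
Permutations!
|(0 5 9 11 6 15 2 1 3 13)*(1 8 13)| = |(0 5 9 11 6 15 2 8 13)(1 3)| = 18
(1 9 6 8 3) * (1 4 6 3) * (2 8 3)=(1 9 2 8)(3 4 6)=[0, 9, 8, 4, 6, 5, 3, 7, 1, 2]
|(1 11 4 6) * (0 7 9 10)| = 4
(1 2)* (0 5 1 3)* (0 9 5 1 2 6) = (0 1 6)(2 3 9 5) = [1, 6, 3, 9, 4, 2, 0, 7, 8, 5]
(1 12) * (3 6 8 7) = (1 12)(3 6 8 7) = [0, 12, 2, 6, 4, 5, 8, 3, 7, 9, 10, 11, 1]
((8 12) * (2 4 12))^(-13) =((2 4 12 8))^(-13) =(2 8 12 4)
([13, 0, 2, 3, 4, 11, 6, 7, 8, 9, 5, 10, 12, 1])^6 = (13)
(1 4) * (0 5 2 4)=(0 5 2 4 1)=[5, 0, 4, 3, 1, 2]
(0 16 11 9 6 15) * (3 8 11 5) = (0 16 5 3 8 11 9 6 15) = [16, 1, 2, 8, 4, 3, 15, 7, 11, 6, 10, 9, 12, 13, 14, 0, 5]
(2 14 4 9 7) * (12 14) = (2 12 14 4 9 7) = [0, 1, 12, 3, 9, 5, 6, 2, 8, 7, 10, 11, 14, 13, 4]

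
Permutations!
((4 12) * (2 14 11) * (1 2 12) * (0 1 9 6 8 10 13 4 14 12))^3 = ((0 1 2 12 14 11)(4 9 6 8 10 13))^3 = (0 12)(1 14)(2 11)(4 8)(6 13)(9 10)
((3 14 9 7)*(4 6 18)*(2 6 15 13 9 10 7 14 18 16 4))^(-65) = (2 14 16 7 15 18 9 6 10 4 3 13)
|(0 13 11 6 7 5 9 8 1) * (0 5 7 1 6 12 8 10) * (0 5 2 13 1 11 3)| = 60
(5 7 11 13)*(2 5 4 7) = [0, 1, 5, 3, 7, 2, 6, 11, 8, 9, 10, 13, 12, 4] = (2 5)(4 7 11 13)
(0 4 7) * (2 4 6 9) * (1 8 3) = (0 6 9 2 4 7)(1 8 3) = [6, 8, 4, 1, 7, 5, 9, 0, 3, 2]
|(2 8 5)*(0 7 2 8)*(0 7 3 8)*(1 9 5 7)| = 8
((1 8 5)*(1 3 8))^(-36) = (8)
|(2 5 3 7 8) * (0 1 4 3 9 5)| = 14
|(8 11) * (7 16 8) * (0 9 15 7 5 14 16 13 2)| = |(0 9 15 7 13 2)(5 14 16 8 11)| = 30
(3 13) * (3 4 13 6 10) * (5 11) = (3 6 10)(4 13)(5 11) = [0, 1, 2, 6, 13, 11, 10, 7, 8, 9, 3, 5, 12, 4]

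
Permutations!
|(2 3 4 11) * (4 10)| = 5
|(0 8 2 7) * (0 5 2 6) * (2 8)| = |(0 2 7 5 8 6)| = 6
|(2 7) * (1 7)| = 3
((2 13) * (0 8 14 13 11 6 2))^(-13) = (0 13 14 8)(2 6 11)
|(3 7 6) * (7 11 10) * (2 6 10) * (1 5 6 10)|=8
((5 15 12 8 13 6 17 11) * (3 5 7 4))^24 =(3 15 8 6 11 4 5 12 13 17 7)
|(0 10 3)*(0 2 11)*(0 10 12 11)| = 6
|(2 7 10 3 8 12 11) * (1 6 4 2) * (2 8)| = |(1 6 4 8 12 11)(2 7 10 3)| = 12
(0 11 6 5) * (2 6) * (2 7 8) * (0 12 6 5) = [11, 1, 5, 3, 4, 12, 0, 8, 2, 9, 10, 7, 6] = (0 11 7 8 2 5 12 6)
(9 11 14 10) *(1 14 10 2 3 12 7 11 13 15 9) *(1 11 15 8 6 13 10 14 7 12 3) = (1 7 15 9 10 11 14 2)(6 13 8) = [0, 7, 1, 3, 4, 5, 13, 15, 6, 10, 11, 14, 12, 8, 2, 9]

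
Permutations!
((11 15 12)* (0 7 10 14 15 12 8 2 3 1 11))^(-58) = ((0 7 10 14 15 8 2 3 1 11 12))^(-58) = (0 1 8 10 12 3 15 7 11 2 14)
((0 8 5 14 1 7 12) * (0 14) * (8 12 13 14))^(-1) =(0 5 8 12)(1 14 13 7)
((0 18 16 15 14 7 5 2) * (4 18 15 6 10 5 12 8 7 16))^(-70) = ((0 15 14 16 6 10 5 2)(4 18)(7 12 8))^(-70) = (18)(0 14 6 5)(2 15 16 10)(7 8 12)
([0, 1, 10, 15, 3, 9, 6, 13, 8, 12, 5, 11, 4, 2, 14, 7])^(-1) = [0, 1, 13, 4, 12, 10, 6, 15, 8, 5, 2, 11, 9, 7, 14, 3]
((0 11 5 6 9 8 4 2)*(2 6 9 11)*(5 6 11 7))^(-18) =(4 7 8 6 9 11 5)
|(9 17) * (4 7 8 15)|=4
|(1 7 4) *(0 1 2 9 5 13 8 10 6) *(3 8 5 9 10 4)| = |(0 1 7 3 8 4 2 10 6)(5 13)| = 18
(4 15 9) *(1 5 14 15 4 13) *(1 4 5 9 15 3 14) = (15)(1 9 13 4 5)(3 14) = [0, 9, 2, 14, 5, 1, 6, 7, 8, 13, 10, 11, 12, 4, 3, 15]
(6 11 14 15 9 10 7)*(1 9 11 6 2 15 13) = (1 9 10 7 2 15 11 14 13) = [0, 9, 15, 3, 4, 5, 6, 2, 8, 10, 7, 14, 12, 1, 13, 11]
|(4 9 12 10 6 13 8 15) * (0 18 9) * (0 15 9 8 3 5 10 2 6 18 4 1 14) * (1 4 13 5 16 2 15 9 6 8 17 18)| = |(0 13 3 16 2 8 6 5 10 1 14)(4 9 12 15)(17 18)| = 44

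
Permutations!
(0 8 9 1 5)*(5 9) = [8, 9, 2, 3, 4, 0, 6, 7, 5, 1] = (0 8 5)(1 9)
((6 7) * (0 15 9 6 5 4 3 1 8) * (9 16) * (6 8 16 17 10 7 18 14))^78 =(18)(0 4)(1 17)(3 15)(5 8)(7 9)(10 16)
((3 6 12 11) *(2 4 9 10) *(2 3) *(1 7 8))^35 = (1 8 7)(2 10 12 4 3 11 9 6)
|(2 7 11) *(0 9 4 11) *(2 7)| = 5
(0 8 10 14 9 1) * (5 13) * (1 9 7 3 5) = [8, 0, 2, 5, 4, 13, 6, 3, 10, 9, 14, 11, 12, 1, 7] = (0 8 10 14 7 3 5 13 1)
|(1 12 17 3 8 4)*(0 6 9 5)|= |(0 6 9 5)(1 12 17 3 8 4)|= 12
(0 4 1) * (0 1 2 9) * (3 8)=(0 4 2 9)(3 8)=[4, 1, 9, 8, 2, 5, 6, 7, 3, 0]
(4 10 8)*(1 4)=(1 4 10 8)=[0, 4, 2, 3, 10, 5, 6, 7, 1, 9, 8]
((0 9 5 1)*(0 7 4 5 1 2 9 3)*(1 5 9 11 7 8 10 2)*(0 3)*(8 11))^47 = ((1 11 7 4 9 5)(2 8 10))^47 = (1 5 9 4 7 11)(2 10 8)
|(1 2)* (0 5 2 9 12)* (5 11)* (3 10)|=14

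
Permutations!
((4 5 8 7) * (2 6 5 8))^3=((2 6 5)(4 8 7))^3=(8)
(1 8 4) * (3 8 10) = (1 10 3 8 4) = [0, 10, 2, 8, 1, 5, 6, 7, 4, 9, 3]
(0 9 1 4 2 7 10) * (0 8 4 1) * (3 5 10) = (0 9)(2 7 3 5 10 8 4) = [9, 1, 7, 5, 2, 10, 6, 3, 4, 0, 8]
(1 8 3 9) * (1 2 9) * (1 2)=(1 8 3 2 9)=[0, 8, 9, 2, 4, 5, 6, 7, 3, 1]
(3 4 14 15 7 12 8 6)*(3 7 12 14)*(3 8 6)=(3 4 8)(6 7 14 15 12)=[0, 1, 2, 4, 8, 5, 7, 14, 3, 9, 10, 11, 6, 13, 15, 12]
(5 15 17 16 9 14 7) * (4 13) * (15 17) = (4 13)(5 17 16 9 14 7) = [0, 1, 2, 3, 13, 17, 6, 5, 8, 14, 10, 11, 12, 4, 7, 15, 9, 16]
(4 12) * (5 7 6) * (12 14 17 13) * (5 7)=(4 14 17 13 12)(6 7)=[0, 1, 2, 3, 14, 5, 7, 6, 8, 9, 10, 11, 4, 12, 17, 15, 16, 13]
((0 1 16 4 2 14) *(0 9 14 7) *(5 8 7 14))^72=((0 1 16 4 2 14 9 5 8 7))^72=(0 16 2 9 8)(1 4 14 5 7)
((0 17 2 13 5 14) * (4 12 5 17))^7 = (0 12 14 4 5)(2 13 17)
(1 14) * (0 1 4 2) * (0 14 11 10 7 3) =(0 1 11 10 7 3)(2 14 4) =[1, 11, 14, 0, 2, 5, 6, 3, 8, 9, 7, 10, 12, 13, 4]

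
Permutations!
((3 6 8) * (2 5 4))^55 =(2 5 4)(3 6 8)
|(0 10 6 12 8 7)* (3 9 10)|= 8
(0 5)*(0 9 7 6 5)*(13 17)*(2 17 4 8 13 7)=(2 17 7 6 5 9)(4 8 13)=[0, 1, 17, 3, 8, 9, 5, 6, 13, 2, 10, 11, 12, 4, 14, 15, 16, 7]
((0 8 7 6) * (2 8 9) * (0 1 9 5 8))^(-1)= ((0 5 8 7 6 1 9 2))^(-1)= (0 2 9 1 6 7 8 5)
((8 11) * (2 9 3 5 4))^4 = ((2 9 3 5 4)(8 11))^4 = (11)(2 4 5 3 9)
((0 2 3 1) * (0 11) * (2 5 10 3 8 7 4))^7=(0 5 10 3 1 11)(2 4 7 8)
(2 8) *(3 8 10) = (2 10 3 8) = [0, 1, 10, 8, 4, 5, 6, 7, 2, 9, 3]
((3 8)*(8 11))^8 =(3 8 11)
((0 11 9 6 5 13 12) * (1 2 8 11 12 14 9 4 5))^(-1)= ((0 12)(1 2 8 11 4 5 13 14 9 6))^(-1)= (0 12)(1 6 9 14 13 5 4 11 8 2)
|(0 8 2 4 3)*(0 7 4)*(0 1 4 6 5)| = |(0 8 2 1 4 3 7 6 5)| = 9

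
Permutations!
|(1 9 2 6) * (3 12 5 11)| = 4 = |(1 9 2 6)(3 12 5 11)|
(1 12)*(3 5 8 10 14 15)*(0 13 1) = (0 13 1 12)(3 5 8 10 14 15) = [13, 12, 2, 5, 4, 8, 6, 7, 10, 9, 14, 11, 0, 1, 15, 3]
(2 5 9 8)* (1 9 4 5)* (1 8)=(1 9)(2 8)(4 5)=[0, 9, 8, 3, 5, 4, 6, 7, 2, 1]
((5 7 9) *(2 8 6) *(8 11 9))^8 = ((2 11 9 5 7 8 6))^8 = (2 11 9 5 7 8 6)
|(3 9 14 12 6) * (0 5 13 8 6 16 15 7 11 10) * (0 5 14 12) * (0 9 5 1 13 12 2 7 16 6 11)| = 20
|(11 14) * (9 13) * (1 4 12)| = 6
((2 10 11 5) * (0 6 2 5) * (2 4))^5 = ((0 6 4 2 10 11))^5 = (0 11 10 2 4 6)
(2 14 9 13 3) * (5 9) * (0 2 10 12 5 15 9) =(0 2 14 15 9 13 3 10 12 5) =[2, 1, 14, 10, 4, 0, 6, 7, 8, 13, 12, 11, 5, 3, 15, 9]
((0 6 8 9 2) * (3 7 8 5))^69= (0 8 5 2 7 6 9 3)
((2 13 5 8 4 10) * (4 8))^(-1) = (2 10 4 5 13) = ((2 13 5 4 10))^(-1)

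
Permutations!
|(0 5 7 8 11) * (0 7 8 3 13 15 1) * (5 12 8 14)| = |(0 12 8 11 7 3 13 15 1)(5 14)| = 18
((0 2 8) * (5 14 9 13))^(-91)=(0 8 2)(5 14 9 13)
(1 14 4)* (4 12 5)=(1 14 12 5 4)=[0, 14, 2, 3, 1, 4, 6, 7, 8, 9, 10, 11, 5, 13, 12]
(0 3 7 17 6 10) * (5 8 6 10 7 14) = [3, 1, 2, 14, 4, 8, 7, 17, 6, 9, 0, 11, 12, 13, 5, 15, 16, 10] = (0 3 14 5 8 6 7 17 10)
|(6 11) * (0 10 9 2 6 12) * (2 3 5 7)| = |(0 10 9 3 5 7 2 6 11 12)| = 10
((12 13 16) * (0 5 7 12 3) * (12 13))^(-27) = ((0 5 7 13 16 3))^(-27) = (0 13)(3 7)(5 16)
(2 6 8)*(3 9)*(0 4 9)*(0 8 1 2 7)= (0 4 9 3 8 7)(1 2 6)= [4, 2, 6, 8, 9, 5, 1, 0, 7, 3]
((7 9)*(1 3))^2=(9)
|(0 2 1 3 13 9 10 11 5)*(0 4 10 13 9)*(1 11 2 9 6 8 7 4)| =30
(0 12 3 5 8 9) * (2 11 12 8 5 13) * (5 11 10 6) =(0 8 9)(2 10 6 5 11 12 3 13) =[8, 1, 10, 13, 4, 11, 5, 7, 9, 0, 6, 12, 3, 2]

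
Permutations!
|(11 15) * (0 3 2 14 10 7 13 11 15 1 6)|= |(15)(0 3 2 14 10 7 13 11 1 6)|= 10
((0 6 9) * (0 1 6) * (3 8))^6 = (9)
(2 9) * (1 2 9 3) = (9)(1 2 3) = [0, 2, 3, 1, 4, 5, 6, 7, 8, 9]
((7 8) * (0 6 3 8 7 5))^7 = (0 3 5 6 8)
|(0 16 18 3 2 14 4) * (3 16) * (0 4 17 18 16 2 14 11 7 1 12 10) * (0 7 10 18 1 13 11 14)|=|(0 3)(1 12 18 2 14 17)(7 13 11 10)|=12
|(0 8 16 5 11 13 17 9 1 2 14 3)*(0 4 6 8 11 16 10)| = |(0 11 13 17 9 1 2 14 3 4 6 8 10)(5 16)| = 26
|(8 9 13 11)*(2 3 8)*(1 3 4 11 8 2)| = |(1 3 2 4 11)(8 9 13)| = 15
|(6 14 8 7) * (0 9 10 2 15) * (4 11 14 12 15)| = 12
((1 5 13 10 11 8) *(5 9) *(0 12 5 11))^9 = (0 10 13 5 12)(1 9 11 8)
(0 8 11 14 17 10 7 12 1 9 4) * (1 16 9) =(0 8 11 14 17 10 7 12 16 9 4) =[8, 1, 2, 3, 0, 5, 6, 12, 11, 4, 7, 14, 16, 13, 17, 15, 9, 10]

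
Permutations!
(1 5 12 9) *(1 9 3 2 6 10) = (1 5 12 3 2 6 10) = [0, 5, 6, 2, 4, 12, 10, 7, 8, 9, 1, 11, 3]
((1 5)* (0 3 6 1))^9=((0 3 6 1 5))^9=(0 5 1 6 3)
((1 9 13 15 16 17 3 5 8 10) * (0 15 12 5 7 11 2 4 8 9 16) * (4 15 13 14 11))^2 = (0 12 9 11 15 13 5 14 2)(1 17 7 8)(3 4 10 16)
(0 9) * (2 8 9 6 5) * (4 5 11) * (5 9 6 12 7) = (0 12 7 5 2 8 6 11 4 9) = [12, 1, 8, 3, 9, 2, 11, 5, 6, 0, 10, 4, 7]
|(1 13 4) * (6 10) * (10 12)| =|(1 13 4)(6 12 10)| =3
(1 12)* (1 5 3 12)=(3 12 5)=[0, 1, 2, 12, 4, 3, 6, 7, 8, 9, 10, 11, 5]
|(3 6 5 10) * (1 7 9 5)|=|(1 7 9 5 10 3 6)|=7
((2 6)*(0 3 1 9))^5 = (0 3 1 9)(2 6)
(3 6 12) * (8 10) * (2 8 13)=(2 8 10 13)(3 6 12)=[0, 1, 8, 6, 4, 5, 12, 7, 10, 9, 13, 11, 3, 2]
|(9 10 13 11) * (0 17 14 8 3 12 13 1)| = |(0 17 14 8 3 12 13 11 9 10 1)| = 11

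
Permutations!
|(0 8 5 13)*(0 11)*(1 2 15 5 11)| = 15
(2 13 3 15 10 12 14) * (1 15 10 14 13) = (1 15 14 2)(3 10 12 13) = [0, 15, 1, 10, 4, 5, 6, 7, 8, 9, 12, 11, 13, 3, 2, 14]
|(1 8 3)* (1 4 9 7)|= 6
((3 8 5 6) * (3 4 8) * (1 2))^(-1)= (1 2)(4 6 5 8)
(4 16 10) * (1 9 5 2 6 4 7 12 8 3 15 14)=(1 9 5 2 6 4 16 10 7 12 8 3 15 14)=[0, 9, 6, 15, 16, 2, 4, 12, 3, 5, 7, 11, 8, 13, 1, 14, 10]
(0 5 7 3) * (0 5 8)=(0 8)(3 5 7)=[8, 1, 2, 5, 4, 7, 6, 3, 0]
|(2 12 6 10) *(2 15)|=|(2 12 6 10 15)|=5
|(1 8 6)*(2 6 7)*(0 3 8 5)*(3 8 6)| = 8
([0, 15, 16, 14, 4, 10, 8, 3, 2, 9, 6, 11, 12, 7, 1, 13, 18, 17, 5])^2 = [0, 13, 18, 1, 4, 6, 2, 14, 16, 9, 8, 11, 12, 3, 15, 7, 5, 17, 10]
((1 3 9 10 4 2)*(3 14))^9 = ((1 14 3 9 10 4 2))^9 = (1 3 10 2 14 9 4)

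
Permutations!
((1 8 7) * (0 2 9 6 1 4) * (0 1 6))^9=(9)(1 8 7 4)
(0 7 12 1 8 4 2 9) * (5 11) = (0 7 12 1 8 4 2 9)(5 11) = [7, 8, 9, 3, 2, 11, 6, 12, 4, 0, 10, 5, 1]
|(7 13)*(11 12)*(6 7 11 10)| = 6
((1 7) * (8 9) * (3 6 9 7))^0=(9)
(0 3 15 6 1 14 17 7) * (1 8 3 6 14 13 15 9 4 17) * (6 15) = (0 15 14 1 13 6 8 3 9 4 17 7) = [15, 13, 2, 9, 17, 5, 8, 0, 3, 4, 10, 11, 12, 6, 1, 14, 16, 7]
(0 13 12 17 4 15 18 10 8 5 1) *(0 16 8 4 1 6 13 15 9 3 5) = [15, 16, 2, 5, 9, 6, 13, 7, 0, 3, 4, 11, 17, 12, 14, 18, 8, 1, 10] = (0 15 18 10 4 9 3 5 6 13 12 17 1 16 8)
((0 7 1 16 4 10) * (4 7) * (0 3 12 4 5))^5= (0 5)(1 7 16)(3 12 4 10)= ((0 5)(1 16 7)(3 12 4 10))^5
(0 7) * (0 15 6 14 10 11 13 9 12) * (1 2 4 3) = (0 7 15 6 14 10 11 13 9 12)(1 2 4 3) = [7, 2, 4, 1, 3, 5, 14, 15, 8, 12, 11, 13, 0, 9, 10, 6]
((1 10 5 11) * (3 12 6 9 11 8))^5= ((1 10 5 8 3 12 6 9 11))^5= (1 12 10 6 5 9 8 11 3)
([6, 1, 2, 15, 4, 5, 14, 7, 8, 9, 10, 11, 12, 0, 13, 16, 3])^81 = [6, 1, 2, 3, 4, 5, 14, 7, 8, 9, 10, 11, 12, 0, 13, 15, 16]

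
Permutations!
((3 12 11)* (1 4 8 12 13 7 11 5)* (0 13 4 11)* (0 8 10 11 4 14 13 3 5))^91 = (14)(1 4 10 11 5)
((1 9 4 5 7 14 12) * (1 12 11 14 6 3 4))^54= ((1 9)(3 4 5 7 6)(11 14))^54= (14)(3 6 7 5 4)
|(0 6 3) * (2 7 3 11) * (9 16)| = 6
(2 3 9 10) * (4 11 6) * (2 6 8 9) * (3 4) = (2 4 11 8 9 10 6 3) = [0, 1, 4, 2, 11, 5, 3, 7, 9, 10, 6, 8]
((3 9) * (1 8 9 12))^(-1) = (1 12 3 9 8)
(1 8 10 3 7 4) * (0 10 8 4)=(0 10 3 7)(1 4)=[10, 4, 2, 7, 1, 5, 6, 0, 8, 9, 3]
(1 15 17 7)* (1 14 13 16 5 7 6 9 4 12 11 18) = (1 15 17 6 9 4 12 11 18)(5 7 14 13 16) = [0, 15, 2, 3, 12, 7, 9, 14, 8, 4, 10, 18, 11, 16, 13, 17, 5, 6, 1]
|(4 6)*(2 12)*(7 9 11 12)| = |(2 7 9 11 12)(4 6)| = 10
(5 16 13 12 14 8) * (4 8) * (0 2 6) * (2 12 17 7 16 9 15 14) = (0 12 2 6)(4 8 5 9 15 14)(7 16 13 17) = [12, 1, 6, 3, 8, 9, 0, 16, 5, 15, 10, 11, 2, 17, 4, 14, 13, 7]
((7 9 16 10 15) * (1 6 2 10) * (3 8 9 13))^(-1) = (1 16 9 8 3 13 7 15 10 2 6)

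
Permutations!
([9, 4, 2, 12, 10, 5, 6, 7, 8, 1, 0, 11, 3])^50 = [0, 1, 2, 3, 4, 5, 6, 7, 8, 9, 10, 11, 12]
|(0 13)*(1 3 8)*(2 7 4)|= |(0 13)(1 3 8)(2 7 4)|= 6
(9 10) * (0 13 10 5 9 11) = [13, 1, 2, 3, 4, 9, 6, 7, 8, 5, 11, 0, 12, 10] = (0 13 10 11)(5 9)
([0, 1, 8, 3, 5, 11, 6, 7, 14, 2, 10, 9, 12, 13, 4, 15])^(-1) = [0, 1, 9, 3, 14, 4, 6, 7, 2, 11, 10, 5, 12, 13, 8, 15]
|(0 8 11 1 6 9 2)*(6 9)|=6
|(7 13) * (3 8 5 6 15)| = |(3 8 5 6 15)(7 13)| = 10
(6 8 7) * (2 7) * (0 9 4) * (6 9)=[6, 1, 7, 3, 0, 5, 8, 9, 2, 4]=(0 6 8 2 7 9 4)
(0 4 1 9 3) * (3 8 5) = (0 4 1 9 8 5 3) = [4, 9, 2, 0, 1, 3, 6, 7, 5, 8]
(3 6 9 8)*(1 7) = [0, 7, 2, 6, 4, 5, 9, 1, 3, 8] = (1 7)(3 6 9 8)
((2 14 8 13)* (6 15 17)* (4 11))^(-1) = (2 13 8 14)(4 11)(6 17 15)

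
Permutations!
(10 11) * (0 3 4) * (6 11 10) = (0 3 4)(6 11) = [3, 1, 2, 4, 0, 5, 11, 7, 8, 9, 10, 6]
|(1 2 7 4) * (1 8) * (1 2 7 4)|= 6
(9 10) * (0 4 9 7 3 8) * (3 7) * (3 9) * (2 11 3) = (0 4 2 11 3 8)(9 10) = [4, 1, 11, 8, 2, 5, 6, 7, 0, 10, 9, 3]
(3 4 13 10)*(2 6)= (2 6)(3 4 13 10)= [0, 1, 6, 4, 13, 5, 2, 7, 8, 9, 3, 11, 12, 10]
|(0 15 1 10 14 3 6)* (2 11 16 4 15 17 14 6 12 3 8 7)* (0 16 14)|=30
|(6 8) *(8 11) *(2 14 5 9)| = |(2 14 5 9)(6 11 8)| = 12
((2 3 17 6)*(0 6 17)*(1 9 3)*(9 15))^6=((17)(0 6 2 1 15 9 3))^6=(17)(0 3 9 15 1 2 6)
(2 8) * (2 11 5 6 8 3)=(2 3)(5 6 8 11)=[0, 1, 3, 2, 4, 6, 8, 7, 11, 9, 10, 5]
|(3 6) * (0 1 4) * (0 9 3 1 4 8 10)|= 8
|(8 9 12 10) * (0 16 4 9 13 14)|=9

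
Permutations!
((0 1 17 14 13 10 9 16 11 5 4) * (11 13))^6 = (0 4 5 11 14 17 1)(9 13)(10 16)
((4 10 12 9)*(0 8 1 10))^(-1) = (0 4 9 12 10 1 8) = ((0 8 1 10 12 9 4))^(-1)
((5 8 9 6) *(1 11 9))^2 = (1 9 5)(6 8 11)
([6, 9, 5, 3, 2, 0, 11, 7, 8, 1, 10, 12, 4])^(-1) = [5, 9, 4, 3, 12, 2, 0, 7, 8, 1, 10, 6, 11]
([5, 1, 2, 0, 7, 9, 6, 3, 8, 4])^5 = [3, 1, 2, 7, 9, 0, 6, 4, 8, 5]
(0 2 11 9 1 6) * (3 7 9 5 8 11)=(0 2 3 7 9 1 6)(5 8 11)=[2, 6, 3, 7, 4, 8, 0, 9, 11, 1, 10, 5]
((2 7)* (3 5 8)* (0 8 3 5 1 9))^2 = (0 5 1)(3 9 8)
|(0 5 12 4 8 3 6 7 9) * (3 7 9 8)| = |(0 5 12 4 3 6 9)(7 8)| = 14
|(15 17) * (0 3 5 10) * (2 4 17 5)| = 8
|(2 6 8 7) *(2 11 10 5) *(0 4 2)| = 9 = |(0 4 2 6 8 7 11 10 5)|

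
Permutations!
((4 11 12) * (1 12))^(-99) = (1 12 4 11)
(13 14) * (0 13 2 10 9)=[13, 1, 10, 3, 4, 5, 6, 7, 8, 0, 9, 11, 12, 14, 2]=(0 13 14 2 10 9)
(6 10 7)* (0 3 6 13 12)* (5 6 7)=(0 3 7 13 12)(5 6 10)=[3, 1, 2, 7, 4, 6, 10, 13, 8, 9, 5, 11, 0, 12]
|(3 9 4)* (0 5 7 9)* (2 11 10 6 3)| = 10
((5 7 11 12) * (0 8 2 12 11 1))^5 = (0 7 12 8 1 5 2)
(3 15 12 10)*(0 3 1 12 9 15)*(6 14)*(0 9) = (0 3 9 15)(1 12 10)(6 14) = [3, 12, 2, 9, 4, 5, 14, 7, 8, 15, 1, 11, 10, 13, 6, 0]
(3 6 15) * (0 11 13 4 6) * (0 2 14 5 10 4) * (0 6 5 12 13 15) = (0 11 15 3 2 14 12 13 6)(4 5 10) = [11, 1, 14, 2, 5, 10, 0, 7, 8, 9, 4, 15, 13, 6, 12, 3]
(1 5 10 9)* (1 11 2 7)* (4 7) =(1 5 10 9 11 2 4 7) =[0, 5, 4, 3, 7, 10, 6, 1, 8, 11, 9, 2]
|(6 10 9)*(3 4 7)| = 3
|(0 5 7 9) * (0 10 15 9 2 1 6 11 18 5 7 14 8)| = |(0 7 2 1 6 11 18 5 14 8)(9 10 15)| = 30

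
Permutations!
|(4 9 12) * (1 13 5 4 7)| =7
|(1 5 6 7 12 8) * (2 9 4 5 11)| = |(1 11 2 9 4 5 6 7 12 8)| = 10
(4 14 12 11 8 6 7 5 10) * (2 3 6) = (2 3 6 7 5 10 4 14 12 11 8) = [0, 1, 3, 6, 14, 10, 7, 5, 2, 9, 4, 8, 11, 13, 12]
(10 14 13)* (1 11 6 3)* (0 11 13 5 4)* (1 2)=(0 11 6 3 2 1 13 10 14 5 4)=[11, 13, 1, 2, 0, 4, 3, 7, 8, 9, 14, 6, 12, 10, 5]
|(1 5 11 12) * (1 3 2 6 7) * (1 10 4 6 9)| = 28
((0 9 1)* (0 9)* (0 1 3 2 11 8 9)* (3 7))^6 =(11)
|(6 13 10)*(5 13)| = 4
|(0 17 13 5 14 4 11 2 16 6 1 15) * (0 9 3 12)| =|(0 17 13 5 14 4 11 2 16 6 1 15 9 3 12)| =15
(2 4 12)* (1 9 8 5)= [0, 9, 4, 3, 12, 1, 6, 7, 5, 8, 10, 11, 2]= (1 9 8 5)(2 4 12)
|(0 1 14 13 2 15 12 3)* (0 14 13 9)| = |(0 1 13 2 15 12 3 14 9)| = 9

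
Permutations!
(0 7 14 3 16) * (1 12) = (0 7 14 3 16)(1 12) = [7, 12, 2, 16, 4, 5, 6, 14, 8, 9, 10, 11, 1, 13, 3, 15, 0]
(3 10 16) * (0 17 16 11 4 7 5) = [17, 1, 2, 10, 7, 0, 6, 5, 8, 9, 11, 4, 12, 13, 14, 15, 3, 16] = (0 17 16 3 10 11 4 7 5)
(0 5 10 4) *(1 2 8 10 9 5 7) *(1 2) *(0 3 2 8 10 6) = (0 7 8 6)(2 10 4 3)(5 9) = [7, 1, 10, 2, 3, 9, 0, 8, 6, 5, 4]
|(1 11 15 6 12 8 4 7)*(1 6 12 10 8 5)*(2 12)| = |(1 11 15 2 12 5)(4 7 6 10 8)| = 30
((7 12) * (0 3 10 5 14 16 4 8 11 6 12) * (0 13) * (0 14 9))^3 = (0 5 3 9 10)(4 6 13)(7 16 11)(8 12 14)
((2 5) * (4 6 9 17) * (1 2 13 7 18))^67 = (1 2 5 13 7 18)(4 17 9 6)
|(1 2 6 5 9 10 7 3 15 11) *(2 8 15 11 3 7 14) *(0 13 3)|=|(0 13 3 11 1 8 15)(2 6 5 9 10 14)|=42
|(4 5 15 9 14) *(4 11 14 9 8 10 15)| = 6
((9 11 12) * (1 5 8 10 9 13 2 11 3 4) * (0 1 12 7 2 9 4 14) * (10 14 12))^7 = (0 5 14 1 8)(2 11 7)(3 9 13 12)(4 10)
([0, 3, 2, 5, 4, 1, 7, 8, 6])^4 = [0, 3, 2, 5, 4, 1, 7, 8, 6]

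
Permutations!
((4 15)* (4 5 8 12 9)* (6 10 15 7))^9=((4 7 6 10 15 5 8 12 9))^9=(15)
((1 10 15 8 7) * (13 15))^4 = (1 8 13)(7 15 10)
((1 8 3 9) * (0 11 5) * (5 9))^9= ((0 11 9 1 8 3 5))^9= (0 9 8 5 11 1 3)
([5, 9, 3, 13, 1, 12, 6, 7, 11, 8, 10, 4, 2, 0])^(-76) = (0 12 3)(1 4 11 8 9)(2 13 5)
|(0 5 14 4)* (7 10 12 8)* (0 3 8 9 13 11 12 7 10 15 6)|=|(0 5 14 4 3 8 10 7 15 6)(9 13 11 12)|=20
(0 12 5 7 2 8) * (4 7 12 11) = (0 11 4 7 2 8)(5 12) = [11, 1, 8, 3, 7, 12, 6, 2, 0, 9, 10, 4, 5]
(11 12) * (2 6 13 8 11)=(2 6 13 8 11 12)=[0, 1, 6, 3, 4, 5, 13, 7, 11, 9, 10, 12, 2, 8]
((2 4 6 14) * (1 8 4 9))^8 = (1 8 4 6 14 2 9)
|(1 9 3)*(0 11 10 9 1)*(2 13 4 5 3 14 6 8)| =|(0 11 10 9 14 6 8 2 13 4 5 3)| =12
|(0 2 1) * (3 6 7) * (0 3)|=|(0 2 1 3 6 7)|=6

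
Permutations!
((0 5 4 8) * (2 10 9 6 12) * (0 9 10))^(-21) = (0 8 12 5 9 2 4 6)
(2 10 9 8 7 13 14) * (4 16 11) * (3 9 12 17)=(2 10 12 17 3 9 8 7 13 14)(4 16 11)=[0, 1, 10, 9, 16, 5, 6, 13, 7, 8, 12, 4, 17, 14, 2, 15, 11, 3]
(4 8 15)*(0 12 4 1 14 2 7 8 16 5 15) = (0 12 4 16 5 15 1 14 2 7 8) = [12, 14, 7, 3, 16, 15, 6, 8, 0, 9, 10, 11, 4, 13, 2, 1, 5]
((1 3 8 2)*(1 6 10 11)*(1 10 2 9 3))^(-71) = ((2 6)(3 8 9)(10 11))^(-71) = (2 6)(3 8 9)(10 11)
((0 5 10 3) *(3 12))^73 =((0 5 10 12 3))^73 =(0 12 5 3 10)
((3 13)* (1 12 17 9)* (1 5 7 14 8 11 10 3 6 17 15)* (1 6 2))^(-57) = (1 6 5 8 3)(2 15 9 14 10)(7 11 13 12 17)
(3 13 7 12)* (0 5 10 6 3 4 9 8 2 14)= (0 5 10 6 3 13 7 12 4 9 8 2 14)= [5, 1, 14, 13, 9, 10, 3, 12, 2, 8, 6, 11, 4, 7, 0]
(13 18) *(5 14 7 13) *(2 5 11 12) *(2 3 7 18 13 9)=[0, 1, 5, 7, 4, 14, 6, 9, 8, 2, 10, 12, 3, 13, 18, 15, 16, 17, 11]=(2 5 14 18 11 12 3 7 9)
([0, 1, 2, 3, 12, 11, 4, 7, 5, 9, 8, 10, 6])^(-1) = (4 6 12)(5 8 10 11)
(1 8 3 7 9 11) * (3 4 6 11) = (1 8 4 6 11)(3 7 9) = [0, 8, 2, 7, 6, 5, 11, 9, 4, 3, 10, 1]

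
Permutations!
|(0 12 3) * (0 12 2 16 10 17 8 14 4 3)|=10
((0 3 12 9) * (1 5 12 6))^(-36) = (0 9 12 5 1 6 3)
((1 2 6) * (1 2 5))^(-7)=(1 5)(2 6)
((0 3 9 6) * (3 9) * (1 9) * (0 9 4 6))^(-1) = (0 9 6 4 1)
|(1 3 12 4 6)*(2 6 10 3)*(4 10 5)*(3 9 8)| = |(1 2 6)(3 12 10 9 8)(4 5)| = 30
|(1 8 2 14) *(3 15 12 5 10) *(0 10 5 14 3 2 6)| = 10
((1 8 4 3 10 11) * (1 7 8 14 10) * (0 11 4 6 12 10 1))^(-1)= ((0 11 7 8 6 12 10 4 3)(1 14))^(-1)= (0 3 4 10 12 6 8 7 11)(1 14)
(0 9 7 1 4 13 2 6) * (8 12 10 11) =(0 9 7 1 4 13 2 6)(8 12 10 11) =[9, 4, 6, 3, 13, 5, 0, 1, 12, 7, 11, 8, 10, 2]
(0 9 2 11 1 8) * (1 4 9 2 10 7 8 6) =(0 2 11 4 9 10 7 8)(1 6) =[2, 6, 11, 3, 9, 5, 1, 8, 0, 10, 7, 4]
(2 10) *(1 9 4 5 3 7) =(1 9 4 5 3 7)(2 10) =[0, 9, 10, 7, 5, 3, 6, 1, 8, 4, 2]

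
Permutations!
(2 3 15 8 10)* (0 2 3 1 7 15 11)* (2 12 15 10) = (0 12 15 8 2 1 7 10 3 11) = [12, 7, 1, 11, 4, 5, 6, 10, 2, 9, 3, 0, 15, 13, 14, 8]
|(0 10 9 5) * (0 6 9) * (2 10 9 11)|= |(0 9 5 6 11 2 10)|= 7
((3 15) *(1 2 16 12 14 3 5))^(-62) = ((1 2 16 12 14 3 15 5))^(-62) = (1 16 14 15)(2 12 3 5)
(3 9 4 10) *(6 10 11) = (3 9 4 11 6 10) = [0, 1, 2, 9, 11, 5, 10, 7, 8, 4, 3, 6]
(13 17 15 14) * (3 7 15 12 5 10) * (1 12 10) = (1 12 5)(3 7 15 14 13 17 10) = [0, 12, 2, 7, 4, 1, 6, 15, 8, 9, 3, 11, 5, 17, 13, 14, 16, 10]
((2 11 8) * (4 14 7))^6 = (14)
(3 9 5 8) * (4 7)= (3 9 5 8)(4 7)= [0, 1, 2, 9, 7, 8, 6, 4, 3, 5]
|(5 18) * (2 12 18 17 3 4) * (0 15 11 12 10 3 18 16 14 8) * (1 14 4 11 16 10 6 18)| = 12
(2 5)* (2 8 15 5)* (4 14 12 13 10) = [0, 1, 2, 3, 14, 8, 6, 7, 15, 9, 4, 11, 13, 10, 12, 5] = (4 14 12 13 10)(5 8 15)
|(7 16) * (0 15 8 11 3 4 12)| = 14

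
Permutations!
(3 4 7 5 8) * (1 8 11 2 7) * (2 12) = (1 8 3 4)(2 7 5 11 12) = [0, 8, 7, 4, 1, 11, 6, 5, 3, 9, 10, 12, 2]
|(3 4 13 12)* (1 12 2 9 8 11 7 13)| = 12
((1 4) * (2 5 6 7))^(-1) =(1 4)(2 7 6 5)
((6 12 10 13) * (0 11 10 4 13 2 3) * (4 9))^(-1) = (0 3 2 10 11)(4 9 12 6 13)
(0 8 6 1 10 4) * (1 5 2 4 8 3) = (0 3 1 10 8 6 5 2 4) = [3, 10, 4, 1, 0, 2, 5, 7, 6, 9, 8]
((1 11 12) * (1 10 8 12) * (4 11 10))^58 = ((1 10 8 12 4 11))^58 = (1 4 8)(10 11 12)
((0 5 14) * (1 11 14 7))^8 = (0 7 11)(1 14 5)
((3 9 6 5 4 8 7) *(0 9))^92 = (0 4)(3 5)(6 7)(8 9)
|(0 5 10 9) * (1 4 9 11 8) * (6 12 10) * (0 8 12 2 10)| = |(0 5 6 2 10 11 12)(1 4 9 8)| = 28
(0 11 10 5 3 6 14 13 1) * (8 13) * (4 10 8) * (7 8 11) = (0 7 8 13 1)(3 6 14 4 10 5) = [7, 0, 2, 6, 10, 3, 14, 8, 13, 9, 5, 11, 12, 1, 4]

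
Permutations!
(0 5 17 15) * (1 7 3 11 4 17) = (0 5 1 7 3 11 4 17 15) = [5, 7, 2, 11, 17, 1, 6, 3, 8, 9, 10, 4, 12, 13, 14, 0, 16, 15]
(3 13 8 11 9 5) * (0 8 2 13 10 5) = (0 8 11 9)(2 13)(3 10 5) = [8, 1, 13, 10, 4, 3, 6, 7, 11, 0, 5, 9, 12, 2]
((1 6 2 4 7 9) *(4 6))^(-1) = ((1 4 7 9)(2 6))^(-1) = (1 9 7 4)(2 6)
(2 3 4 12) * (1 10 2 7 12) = (1 10 2 3 4)(7 12) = [0, 10, 3, 4, 1, 5, 6, 12, 8, 9, 2, 11, 7]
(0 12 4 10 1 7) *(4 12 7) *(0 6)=(12)(0 7 6)(1 4 10)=[7, 4, 2, 3, 10, 5, 0, 6, 8, 9, 1, 11, 12]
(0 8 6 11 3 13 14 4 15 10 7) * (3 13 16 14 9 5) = [8, 1, 2, 16, 15, 3, 11, 0, 6, 5, 7, 13, 12, 9, 4, 10, 14] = (0 8 6 11 13 9 5 3 16 14 4 15 10 7)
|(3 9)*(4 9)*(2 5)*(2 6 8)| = 12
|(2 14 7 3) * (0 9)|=4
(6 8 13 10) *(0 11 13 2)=(0 11 13 10 6 8 2)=[11, 1, 0, 3, 4, 5, 8, 7, 2, 9, 6, 13, 12, 10]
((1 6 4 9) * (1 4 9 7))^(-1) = (1 7 4 9 6)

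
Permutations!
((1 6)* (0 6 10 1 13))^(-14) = (0 6 13)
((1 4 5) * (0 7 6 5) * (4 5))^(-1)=(0 4 6 7)(1 5)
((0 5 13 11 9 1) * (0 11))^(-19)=(0 13 5)(1 9 11)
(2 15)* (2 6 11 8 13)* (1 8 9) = [0, 8, 15, 3, 4, 5, 11, 7, 13, 1, 10, 9, 12, 2, 14, 6] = (1 8 13 2 15 6 11 9)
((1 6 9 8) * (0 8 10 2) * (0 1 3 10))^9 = (0 8 3 10 2 1 6 9)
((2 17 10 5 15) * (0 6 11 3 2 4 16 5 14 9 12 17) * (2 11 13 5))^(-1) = ((0 6 13 5 15 4 16 2)(3 11)(9 12 17 10 14))^(-1) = (0 2 16 4 15 5 13 6)(3 11)(9 14 10 17 12)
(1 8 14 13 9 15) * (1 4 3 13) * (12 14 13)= [0, 8, 2, 12, 3, 5, 6, 7, 13, 15, 10, 11, 14, 9, 1, 4]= (1 8 13 9 15 4 3 12 14)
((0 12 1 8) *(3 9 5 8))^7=(12)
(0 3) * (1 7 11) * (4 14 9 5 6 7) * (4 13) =[3, 13, 2, 0, 14, 6, 7, 11, 8, 5, 10, 1, 12, 4, 9] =(0 3)(1 13 4 14 9 5 6 7 11)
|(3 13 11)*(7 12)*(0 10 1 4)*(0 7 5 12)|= 30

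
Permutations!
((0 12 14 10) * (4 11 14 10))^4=(0 12 10)(4 11 14)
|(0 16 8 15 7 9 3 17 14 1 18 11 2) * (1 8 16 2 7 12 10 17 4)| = |(0 2)(1 18 11 7 9 3 4)(8 15 12 10 17 14)| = 42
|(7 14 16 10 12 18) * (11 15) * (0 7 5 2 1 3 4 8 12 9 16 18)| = |(0 7 14 18 5 2 1 3 4 8 12)(9 16 10)(11 15)| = 66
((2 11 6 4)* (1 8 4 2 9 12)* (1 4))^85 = (1 8)(2 11 6)(4 9 12)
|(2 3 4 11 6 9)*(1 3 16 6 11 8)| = |(1 3 4 8)(2 16 6 9)| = 4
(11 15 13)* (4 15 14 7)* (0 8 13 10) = [8, 1, 2, 3, 15, 5, 6, 4, 13, 9, 0, 14, 12, 11, 7, 10] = (0 8 13 11 14 7 4 15 10)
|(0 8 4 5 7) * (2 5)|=6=|(0 8 4 2 5 7)|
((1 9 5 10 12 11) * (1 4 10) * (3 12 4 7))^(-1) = (1 5 9)(3 7 11 12)(4 10)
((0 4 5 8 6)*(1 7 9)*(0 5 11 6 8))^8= (0 6 4 5 11)(1 9 7)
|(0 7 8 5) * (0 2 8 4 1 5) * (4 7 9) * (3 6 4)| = |(0 9 3 6 4 1 5 2 8)| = 9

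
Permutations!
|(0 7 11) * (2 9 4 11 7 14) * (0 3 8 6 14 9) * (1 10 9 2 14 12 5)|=|(14)(0 2)(1 10 9 4 11 3 8 6 12 5)|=10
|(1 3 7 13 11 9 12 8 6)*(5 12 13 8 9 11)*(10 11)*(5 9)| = |(1 3 7 8 6)(5 12)(9 13)(10 11)| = 10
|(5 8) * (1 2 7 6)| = 4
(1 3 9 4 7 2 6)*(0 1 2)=[1, 3, 6, 9, 7, 5, 2, 0, 8, 4]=(0 1 3 9 4 7)(2 6)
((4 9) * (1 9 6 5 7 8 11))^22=(1 8 5 4)(6 9 11 7)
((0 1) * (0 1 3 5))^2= ((0 3 5))^2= (0 5 3)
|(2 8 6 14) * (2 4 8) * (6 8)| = |(4 6 14)| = 3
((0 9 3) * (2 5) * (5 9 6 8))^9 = ((0 6 8 5 2 9 3))^9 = (0 8 2 3 6 5 9)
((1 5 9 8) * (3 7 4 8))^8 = (1 5 9 3 7 4 8)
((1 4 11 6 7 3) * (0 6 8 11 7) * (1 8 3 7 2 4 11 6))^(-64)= ((0 1 11 3 8 6)(2 4))^(-64)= (0 11 8)(1 3 6)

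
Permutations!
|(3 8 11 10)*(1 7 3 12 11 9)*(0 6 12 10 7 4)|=|(0 6 12 11 7 3 8 9 1 4)|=10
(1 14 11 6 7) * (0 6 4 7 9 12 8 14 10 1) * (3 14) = (0 6 9 12 8 3 14 11 4 7)(1 10) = [6, 10, 2, 14, 7, 5, 9, 0, 3, 12, 1, 4, 8, 13, 11]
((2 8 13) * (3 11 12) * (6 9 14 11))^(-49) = (2 13 8)(3 12 11 14 9 6)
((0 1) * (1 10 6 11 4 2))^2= (0 6 4 1 10 11 2)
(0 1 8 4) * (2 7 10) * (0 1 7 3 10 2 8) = (0 7 2 3 10 8 4 1) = [7, 0, 3, 10, 1, 5, 6, 2, 4, 9, 8]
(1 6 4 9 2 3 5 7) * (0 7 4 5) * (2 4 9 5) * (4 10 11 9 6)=(0 7 1 4 5 6 2 3)(9 10 11)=[7, 4, 3, 0, 5, 6, 2, 1, 8, 10, 11, 9]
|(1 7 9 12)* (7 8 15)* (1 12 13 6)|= 7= |(1 8 15 7 9 13 6)|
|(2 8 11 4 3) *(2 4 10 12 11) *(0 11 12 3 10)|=6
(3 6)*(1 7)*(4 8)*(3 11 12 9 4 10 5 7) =(1 3 6 11 12 9 4 8 10 5 7) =[0, 3, 2, 6, 8, 7, 11, 1, 10, 4, 5, 12, 9]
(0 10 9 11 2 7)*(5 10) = (0 5 10 9 11 2 7) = [5, 1, 7, 3, 4, 10, 6, 0, 8, 11, 9, 2]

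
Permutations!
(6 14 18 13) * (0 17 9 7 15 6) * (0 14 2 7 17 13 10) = (0 13 14 18 10)(2 7 15 6)(9 17) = [13, 1, 7, 3, 4, 5, 2, 15, 8, 17, 0, 11, 12, 14, 18, 6, 16, 9, 10]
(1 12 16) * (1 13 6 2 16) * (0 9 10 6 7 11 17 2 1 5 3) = (0 9 10 6 1 12 5 3)(2 16 13 7 11 17) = [9, 12, 16, 0, 4, 3, 1, 11, 8, 10, 6, 17, 5, 7, 14, 15, 13, 2]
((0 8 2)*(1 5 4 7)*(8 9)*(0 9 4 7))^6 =((0 4)(1 5 7)(2 9 8))^6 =(9)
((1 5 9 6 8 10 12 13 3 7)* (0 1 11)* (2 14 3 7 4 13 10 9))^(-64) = (0 4 5 7 14)(1 13 2 11 3)(6 9 8)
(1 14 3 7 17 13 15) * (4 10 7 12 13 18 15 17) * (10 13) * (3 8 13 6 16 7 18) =(1 14 8 13 17 3 12 10 18 15)(4 6 16 7) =[0, 14, 2, 12, 6, 5, 16, 4, 13, 9, 18, 11, 10, 17, 8, 1, 7, 3, 15]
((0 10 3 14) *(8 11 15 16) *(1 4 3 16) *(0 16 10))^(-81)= (1 15 11 8 16 14 3 4)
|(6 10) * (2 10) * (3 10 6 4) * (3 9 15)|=|(2 6)(3 10 4 9 15)|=10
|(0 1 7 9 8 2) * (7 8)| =4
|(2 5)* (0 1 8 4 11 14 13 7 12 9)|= |(0 1 8 4 11 14 13 7 12 9)(2 5)|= 10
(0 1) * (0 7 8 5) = (0 1 7 8 5) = [1, 7, 2, 3, 4, 0, 6, 8, 5]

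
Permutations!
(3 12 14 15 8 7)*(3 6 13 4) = [0, 1, 2, 12, 3, 5, 13, 6, 7, 9, 10, 11, 14, 4, 15, 8] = (3 12 14 15 8 7 6 13 4)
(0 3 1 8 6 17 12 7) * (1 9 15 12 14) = (0 3 9 15 12 7)(1 8 6 17 14) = [3, 8, 2, 9, 4, 5, 17, 0, 6, 15, 10, 11, 7, 13, 1, 12, 16, 14]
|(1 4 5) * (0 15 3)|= 3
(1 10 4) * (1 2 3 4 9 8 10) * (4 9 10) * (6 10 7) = [0, 1, 3, 9, 2, 5, 10, 6, 4, 8, 7] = (2 3 9 8 4)(6 10 7)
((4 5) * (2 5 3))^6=(2 4)(3 5)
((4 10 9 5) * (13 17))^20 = (17)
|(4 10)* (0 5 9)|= 6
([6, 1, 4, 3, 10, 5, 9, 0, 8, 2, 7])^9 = [9, 1, 10, 3, 7, 5, 2, 6, 8, 4, 0]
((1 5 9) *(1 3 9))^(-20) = (9)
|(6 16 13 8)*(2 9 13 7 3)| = 8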